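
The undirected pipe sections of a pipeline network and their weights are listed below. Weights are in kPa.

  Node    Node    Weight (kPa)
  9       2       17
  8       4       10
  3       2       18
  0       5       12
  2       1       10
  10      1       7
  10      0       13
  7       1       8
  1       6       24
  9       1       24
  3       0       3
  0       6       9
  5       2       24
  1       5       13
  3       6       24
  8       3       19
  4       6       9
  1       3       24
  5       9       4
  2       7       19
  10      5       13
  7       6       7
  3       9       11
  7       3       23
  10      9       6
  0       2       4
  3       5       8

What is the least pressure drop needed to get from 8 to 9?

Shortest distances from 8:
8: 0
4: 10  (via 8)
3: 19  (via 8)
6: 19  (via 4)
0: 22  (via 3)
2: 26  (via 0)
7: 26  (via 6)
5: 27  (via 3)
9: 30  (via 3)
Shortest route: 8–3–9 = 30 kPa.

30 kPa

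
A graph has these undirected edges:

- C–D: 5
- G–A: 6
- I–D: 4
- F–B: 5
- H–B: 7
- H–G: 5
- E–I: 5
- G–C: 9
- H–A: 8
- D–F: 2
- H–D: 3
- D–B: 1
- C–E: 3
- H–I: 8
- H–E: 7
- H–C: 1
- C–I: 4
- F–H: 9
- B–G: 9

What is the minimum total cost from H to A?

Candidate routes:
H - A: 8 = 8
H - G - A: 5+6 = 11
H - C - G - A: 1+9+6 = 16
H - D - B - G - A: 3+1+9+6 = 19
Cheapest is H - A at 8.

8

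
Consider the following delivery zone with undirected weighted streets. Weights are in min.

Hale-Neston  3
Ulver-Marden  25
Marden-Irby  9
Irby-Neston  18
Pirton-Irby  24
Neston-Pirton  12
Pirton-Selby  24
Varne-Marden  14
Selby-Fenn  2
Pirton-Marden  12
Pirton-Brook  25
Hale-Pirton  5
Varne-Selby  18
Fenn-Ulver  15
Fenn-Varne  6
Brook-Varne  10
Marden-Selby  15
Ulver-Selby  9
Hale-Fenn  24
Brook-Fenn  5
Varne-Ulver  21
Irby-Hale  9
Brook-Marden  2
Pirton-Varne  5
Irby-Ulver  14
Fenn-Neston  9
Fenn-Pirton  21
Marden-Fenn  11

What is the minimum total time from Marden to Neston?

Shortest distances from Marden:
Marden: 0
Brook: 2  (via Marden)
Fenn: 7  (via Brook)
Irby: 9  (via Marden)
Selby: 9  (via Fenn)
Varne: 12  (via Brook)
Pirton: 12  (via Marden)
Neston: 16  (via Fenn)
Shortest route: Marden–Brook–Fenn–Neston = 16 min.

16 min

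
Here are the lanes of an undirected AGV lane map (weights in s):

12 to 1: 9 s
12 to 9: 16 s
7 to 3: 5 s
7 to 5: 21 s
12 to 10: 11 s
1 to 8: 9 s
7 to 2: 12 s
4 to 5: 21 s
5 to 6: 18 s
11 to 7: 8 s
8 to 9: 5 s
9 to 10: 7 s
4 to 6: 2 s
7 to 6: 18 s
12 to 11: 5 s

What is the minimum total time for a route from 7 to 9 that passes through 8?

Shortest 7→8: 7 → 11 → 12 → 1 → 8 = 31
Shortest 8→9: 8 → 9 = 5
Total via 8: 31 + 5 = 36 s.

36 s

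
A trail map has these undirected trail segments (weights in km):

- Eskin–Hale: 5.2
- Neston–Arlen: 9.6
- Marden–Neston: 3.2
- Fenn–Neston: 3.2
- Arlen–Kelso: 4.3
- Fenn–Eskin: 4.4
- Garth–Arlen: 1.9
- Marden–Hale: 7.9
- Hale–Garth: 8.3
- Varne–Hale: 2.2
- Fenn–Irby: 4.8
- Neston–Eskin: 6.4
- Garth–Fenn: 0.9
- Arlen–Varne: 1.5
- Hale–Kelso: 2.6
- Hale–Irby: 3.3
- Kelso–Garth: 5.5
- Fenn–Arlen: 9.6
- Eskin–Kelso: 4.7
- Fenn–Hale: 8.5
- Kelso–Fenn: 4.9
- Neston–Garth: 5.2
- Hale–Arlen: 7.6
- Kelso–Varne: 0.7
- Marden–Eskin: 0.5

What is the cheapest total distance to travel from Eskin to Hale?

5.2 km

Running Dijkstra from Eskin:
Eskin: 0
Marden: 0.5  (via Eskin)
Neston: 3.7  (via Marden)
Fenn: 4.4  (via Eskin)
Kelso: 4.7  (via Eskin)
Hale: 5.2  (via Eskin)
Shortest route: Eskin–Hale = 5.2 km.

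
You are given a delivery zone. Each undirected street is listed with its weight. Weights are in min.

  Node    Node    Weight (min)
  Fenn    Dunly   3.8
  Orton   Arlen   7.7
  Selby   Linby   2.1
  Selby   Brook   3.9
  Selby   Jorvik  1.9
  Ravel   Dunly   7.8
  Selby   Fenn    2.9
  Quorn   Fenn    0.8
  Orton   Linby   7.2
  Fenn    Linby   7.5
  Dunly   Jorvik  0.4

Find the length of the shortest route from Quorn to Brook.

Running Dijkstra from Quorn:
Quorn: 0
Fenn: 0.8  (via Quorn)
Selby: 3.7  (via Fenn)
Dunly: 4.6  (via Fenn)
Jorvik: 5  (via Dunly)
Linby: 5.8  (via Selby)
Brook: 7.6  (via Selby)
Shortest route: Quorn → Fenn → Selby → Brook = 7.6 min.

7.6 min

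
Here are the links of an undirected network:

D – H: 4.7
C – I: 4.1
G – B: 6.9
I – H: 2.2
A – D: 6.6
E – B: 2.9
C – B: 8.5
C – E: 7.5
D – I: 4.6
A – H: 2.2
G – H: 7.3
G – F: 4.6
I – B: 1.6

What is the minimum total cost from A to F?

Shortest distances from A:
A: 0
H: 2.2  (via A)
I: 4.4  (via H)
B: 6  (via I)
D: 6.6  (via A)
C: 8.5  (via I)
E: 8.9  (via B)
G: 9.5  (via H)
F: 14.1  (via G)
Shortest route: A → H → G → F = 14.1.

14.1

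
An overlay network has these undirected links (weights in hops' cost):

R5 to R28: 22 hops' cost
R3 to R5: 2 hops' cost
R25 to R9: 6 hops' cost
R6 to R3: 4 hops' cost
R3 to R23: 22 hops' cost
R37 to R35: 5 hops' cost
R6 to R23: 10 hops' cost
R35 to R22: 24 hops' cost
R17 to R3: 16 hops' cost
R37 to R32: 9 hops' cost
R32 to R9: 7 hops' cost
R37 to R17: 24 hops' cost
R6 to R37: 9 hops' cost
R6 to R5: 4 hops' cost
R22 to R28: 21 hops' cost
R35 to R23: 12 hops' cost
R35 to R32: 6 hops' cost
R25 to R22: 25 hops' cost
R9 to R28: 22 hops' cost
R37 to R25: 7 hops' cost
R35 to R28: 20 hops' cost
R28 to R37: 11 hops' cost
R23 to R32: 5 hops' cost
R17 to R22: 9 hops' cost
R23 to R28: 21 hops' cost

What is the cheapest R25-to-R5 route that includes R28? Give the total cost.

Best R25 to R28: R25 → R37 → R28 costing 18
Best R28 to R5: R28 → R5 costing 22
Total via R28: 18 + 22 = 40 hops' cost.

40 hops' cost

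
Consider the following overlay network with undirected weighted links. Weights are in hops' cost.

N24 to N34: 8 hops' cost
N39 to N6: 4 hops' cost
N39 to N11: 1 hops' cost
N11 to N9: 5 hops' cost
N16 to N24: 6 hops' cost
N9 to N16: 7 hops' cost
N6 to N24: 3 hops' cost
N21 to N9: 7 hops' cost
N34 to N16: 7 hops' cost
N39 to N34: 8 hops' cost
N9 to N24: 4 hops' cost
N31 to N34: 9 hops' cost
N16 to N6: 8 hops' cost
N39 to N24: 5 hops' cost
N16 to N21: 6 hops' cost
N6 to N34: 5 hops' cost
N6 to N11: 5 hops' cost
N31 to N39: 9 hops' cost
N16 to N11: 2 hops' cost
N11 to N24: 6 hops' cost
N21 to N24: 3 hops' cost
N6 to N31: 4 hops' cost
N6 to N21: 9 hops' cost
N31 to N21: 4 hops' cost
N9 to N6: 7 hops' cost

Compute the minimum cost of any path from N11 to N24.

6 hops' cost

Candidate routes:
N11–N24: 6 = 6
N11–N39–N6–N24: 1+4+3 = 8
The minimum is 6 hops' cost via N11–N24.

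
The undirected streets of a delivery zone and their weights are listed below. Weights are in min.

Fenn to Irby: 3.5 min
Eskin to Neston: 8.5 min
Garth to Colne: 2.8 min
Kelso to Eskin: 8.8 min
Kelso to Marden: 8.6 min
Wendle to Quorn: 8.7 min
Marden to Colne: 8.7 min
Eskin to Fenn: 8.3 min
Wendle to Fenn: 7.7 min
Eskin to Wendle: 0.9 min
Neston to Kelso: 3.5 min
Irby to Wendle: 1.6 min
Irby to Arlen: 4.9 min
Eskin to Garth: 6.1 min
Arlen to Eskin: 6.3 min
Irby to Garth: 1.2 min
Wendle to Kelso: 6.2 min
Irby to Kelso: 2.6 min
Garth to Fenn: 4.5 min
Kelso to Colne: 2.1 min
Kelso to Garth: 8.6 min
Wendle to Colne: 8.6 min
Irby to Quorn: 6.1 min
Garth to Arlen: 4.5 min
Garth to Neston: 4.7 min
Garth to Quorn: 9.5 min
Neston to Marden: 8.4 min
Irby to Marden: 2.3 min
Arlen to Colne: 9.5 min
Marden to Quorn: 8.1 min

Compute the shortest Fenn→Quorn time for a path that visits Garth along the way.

11.8 min

Best Fenn to Garth: Fenn → Garth costing 4.5
Best Garth to Quorn: Garth → Irby → Quorn costing 7.3
Total via Garth: 4.5 + 7.3 = 11.8 min.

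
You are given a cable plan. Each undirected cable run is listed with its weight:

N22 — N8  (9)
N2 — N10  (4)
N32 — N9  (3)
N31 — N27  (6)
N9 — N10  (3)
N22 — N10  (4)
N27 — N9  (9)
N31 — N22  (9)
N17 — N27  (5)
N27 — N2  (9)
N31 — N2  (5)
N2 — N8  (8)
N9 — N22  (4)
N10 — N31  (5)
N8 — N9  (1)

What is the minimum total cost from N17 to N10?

16

Settle nodes by increasing distance from N17:
N17: 0
N27: 5  (via N17)
N31: 11  (via N27)
N9: 14  (via N27)
N2: 14  (via N27)
N8: 15  (via N9)
N10: 16  (via N31)
Shortest route: N17–N27–N31–N10 = 16.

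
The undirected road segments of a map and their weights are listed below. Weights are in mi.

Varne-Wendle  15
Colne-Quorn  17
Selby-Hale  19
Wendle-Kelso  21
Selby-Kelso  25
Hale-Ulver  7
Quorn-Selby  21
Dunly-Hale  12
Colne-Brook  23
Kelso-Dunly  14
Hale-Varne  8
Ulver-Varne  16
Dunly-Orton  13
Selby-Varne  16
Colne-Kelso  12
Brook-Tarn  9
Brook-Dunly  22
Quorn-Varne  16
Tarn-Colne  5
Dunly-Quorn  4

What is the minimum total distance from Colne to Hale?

Shortest distances from Colne:
Colne: 0
Tarn: 5  (via Colne)
Kelso: 12  (via Colne)
Brook: 14  (via Tarn)
Quorn: 17  (via Colne)
Dunly: 21  (via Quorn)
Hale: 33  (via Dunly)
Shortest route: Colne–Quorn–Dunly–Hale = 33 mi.

33 mi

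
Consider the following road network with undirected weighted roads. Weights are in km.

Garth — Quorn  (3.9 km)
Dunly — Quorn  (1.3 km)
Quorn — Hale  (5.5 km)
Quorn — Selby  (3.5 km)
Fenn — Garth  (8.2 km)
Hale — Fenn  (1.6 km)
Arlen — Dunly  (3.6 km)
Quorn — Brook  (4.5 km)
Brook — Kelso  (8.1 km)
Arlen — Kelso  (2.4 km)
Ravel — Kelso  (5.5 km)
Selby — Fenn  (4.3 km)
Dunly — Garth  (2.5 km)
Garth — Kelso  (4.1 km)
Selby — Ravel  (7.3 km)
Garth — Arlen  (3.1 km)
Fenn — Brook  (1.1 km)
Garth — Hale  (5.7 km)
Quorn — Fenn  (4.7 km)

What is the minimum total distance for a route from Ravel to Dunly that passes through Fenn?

17.6 km

Shortest Ravel→Fenn: Ravel–Selby–Fenn = 11.6
Best Fenn to Dunly: Fenn–Quorn–Dunly costing 6
Total via Fenn: 11.6 + 6 = 17.6 km.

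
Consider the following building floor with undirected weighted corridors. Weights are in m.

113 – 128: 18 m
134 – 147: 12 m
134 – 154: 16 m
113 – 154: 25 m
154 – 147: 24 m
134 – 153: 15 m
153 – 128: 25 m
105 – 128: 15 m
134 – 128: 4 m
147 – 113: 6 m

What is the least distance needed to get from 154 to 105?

35 m

Shortest distances from 154:
154: 0
134: 16  (via 154)
128: 20  (via 134)
147: 24  (via 154)
113: 25  (via 154)
153: 31  (via 134)
105: 35  (via 128)
Shortest route: 154–134–128–105 = 35 m.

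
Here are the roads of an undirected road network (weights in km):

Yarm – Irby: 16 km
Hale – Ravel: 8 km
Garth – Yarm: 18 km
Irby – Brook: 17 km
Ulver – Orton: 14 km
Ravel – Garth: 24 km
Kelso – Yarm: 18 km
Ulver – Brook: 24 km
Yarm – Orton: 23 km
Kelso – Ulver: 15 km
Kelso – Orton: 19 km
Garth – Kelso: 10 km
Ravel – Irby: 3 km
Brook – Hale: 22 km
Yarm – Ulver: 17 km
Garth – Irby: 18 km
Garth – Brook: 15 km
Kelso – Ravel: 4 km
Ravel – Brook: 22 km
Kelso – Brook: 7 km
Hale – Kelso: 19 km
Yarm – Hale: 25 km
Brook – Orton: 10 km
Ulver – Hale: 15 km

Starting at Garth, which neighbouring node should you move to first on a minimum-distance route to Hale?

Kelso

Compare a few routes:
Garth - Kelso - Ravel - Hale: 10+4+8 = 22
Garth - Irby - Ravel - Hale: 18+3+8 = 29
Garth - Kelso - Hale: 10+19 = 29
The minimum is 22 km via Garth - Kelso - Ravel - Hale.
So from Garth the first move is to Kelso.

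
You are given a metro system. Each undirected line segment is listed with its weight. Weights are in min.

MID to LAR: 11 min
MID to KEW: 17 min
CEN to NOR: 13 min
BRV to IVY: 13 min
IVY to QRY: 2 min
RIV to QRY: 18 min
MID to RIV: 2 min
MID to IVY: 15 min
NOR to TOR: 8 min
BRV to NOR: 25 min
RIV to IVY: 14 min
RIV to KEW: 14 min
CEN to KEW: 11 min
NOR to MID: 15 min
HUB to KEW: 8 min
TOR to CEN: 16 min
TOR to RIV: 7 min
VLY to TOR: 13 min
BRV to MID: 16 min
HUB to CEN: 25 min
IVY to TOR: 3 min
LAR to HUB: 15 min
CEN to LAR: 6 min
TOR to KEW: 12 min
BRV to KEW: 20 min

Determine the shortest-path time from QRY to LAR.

Running Dijkstra from QRY:
QRY: 0
IVY: 2  (via QRY)
TOR: 5  (via IVY)
RIV: 12  (via TOR)
NOR: 13  (via TOR)
MID: 14  (via RIV)
BRV: 15  (via IVY)
KEW: 17  (via TOR)
VLY: 18  (via TOR)
CEN: 21  (via TOR)
LAR: 25  (via MID)
Shortest route: QRY–IVY–TOR–RIV–MID–LAR = 25 min.

25 min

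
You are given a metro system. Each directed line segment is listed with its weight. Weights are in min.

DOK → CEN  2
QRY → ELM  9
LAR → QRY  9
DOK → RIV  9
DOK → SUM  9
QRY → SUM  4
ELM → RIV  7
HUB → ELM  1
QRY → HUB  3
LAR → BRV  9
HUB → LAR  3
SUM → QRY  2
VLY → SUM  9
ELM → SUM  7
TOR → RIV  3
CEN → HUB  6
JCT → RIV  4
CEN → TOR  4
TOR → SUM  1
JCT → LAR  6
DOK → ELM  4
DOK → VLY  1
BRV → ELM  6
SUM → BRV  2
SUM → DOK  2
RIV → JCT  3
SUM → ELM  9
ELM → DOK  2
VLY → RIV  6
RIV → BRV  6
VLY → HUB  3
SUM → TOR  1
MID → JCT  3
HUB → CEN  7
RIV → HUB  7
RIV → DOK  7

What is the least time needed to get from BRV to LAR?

Running Dijkstra from BRV:
BRV: 0
ELM: 6  (via BRV)
DOK: 8  (via ELM)
VLY: 9  (via DOK)
CEN: 10  (via DOK)
HUB: 12  (via VLY)
SUM: 13  (via ELM)
RIV: 13  (via ELM)
TOR: 14  (via CEN)
LAR: 15  (via HUB)
Shortest route: BRV–ELM–DOK–VLY–HUB–LAR = 15 min.

15 min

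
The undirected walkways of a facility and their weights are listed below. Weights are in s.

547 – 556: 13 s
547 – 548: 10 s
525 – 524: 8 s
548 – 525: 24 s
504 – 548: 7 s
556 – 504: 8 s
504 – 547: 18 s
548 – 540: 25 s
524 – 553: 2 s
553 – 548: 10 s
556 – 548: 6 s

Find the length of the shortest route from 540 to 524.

Settle nodes by increasing distance from 540:
540: 0
548: 25  (via 540)
556: 31  (via 548)
504: 32  (via 548)
547: 35  (via 548)
553: 35  (via 548)
524: 37  (via 553)
Shortest route: 540 → 548 → 553 → 524 = 37 s.

37 s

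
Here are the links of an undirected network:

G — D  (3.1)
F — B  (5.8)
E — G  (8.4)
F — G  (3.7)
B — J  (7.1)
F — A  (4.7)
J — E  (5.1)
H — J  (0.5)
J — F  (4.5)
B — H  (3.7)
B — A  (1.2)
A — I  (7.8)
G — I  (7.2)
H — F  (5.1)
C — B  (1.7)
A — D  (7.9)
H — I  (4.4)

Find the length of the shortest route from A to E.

Shortest distances from A:
A: 0
B: 1.2  (via A)
C: 2.9  (via B)
F: 4.7  (via A)
H: 4.9  (via B)
J: 5.4  (via H)
I: 7.8  (via A)
D: 7.9  (via A)
G: 8.4  (via F)
E: 10.5  (via J)
Shortest route: A–B–H–J–E = 10.5.

10.5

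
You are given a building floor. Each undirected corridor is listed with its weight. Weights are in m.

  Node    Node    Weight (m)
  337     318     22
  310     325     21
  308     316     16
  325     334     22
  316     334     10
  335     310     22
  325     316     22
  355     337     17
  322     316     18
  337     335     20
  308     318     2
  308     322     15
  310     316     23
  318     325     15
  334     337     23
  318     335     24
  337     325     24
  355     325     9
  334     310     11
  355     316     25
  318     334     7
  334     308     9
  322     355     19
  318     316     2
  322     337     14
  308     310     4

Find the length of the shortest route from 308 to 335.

26 m

Compare a few routes:
308 → 334 → 318 → 335: 9+7+24 = 40
308 → 318 → 335: 2+24 = 26
Cheapest is 308 → 318 → 335 at 26 m.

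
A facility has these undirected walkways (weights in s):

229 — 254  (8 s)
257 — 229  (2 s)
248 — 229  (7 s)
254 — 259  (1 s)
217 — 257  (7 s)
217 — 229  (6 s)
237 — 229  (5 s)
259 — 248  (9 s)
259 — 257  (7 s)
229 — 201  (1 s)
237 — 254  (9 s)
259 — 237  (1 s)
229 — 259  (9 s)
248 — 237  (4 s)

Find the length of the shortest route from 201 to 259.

Shortest distances from 201:
201: 0
229: 1  (via 201)
257: 3  (via 229)
237: 6  (via 229)
259: 7  (via 237)
Shortest route: 201 → 229 → 237 → 259 = 7 s.

7 s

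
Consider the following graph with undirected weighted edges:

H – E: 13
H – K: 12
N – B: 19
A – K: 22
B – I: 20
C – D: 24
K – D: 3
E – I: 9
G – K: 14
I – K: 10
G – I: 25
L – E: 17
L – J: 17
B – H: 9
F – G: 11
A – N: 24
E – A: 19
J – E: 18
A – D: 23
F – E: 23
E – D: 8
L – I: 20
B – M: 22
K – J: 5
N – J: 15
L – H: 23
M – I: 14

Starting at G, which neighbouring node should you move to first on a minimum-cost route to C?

K

Compare a few routes:
G - K - I - E - D - C: 14+10+9+8+24 = 65
G - K - D - C: 14+3+24 = 41
G - I - K - D - C: 25+10+3+24 = 62
Cheapest is G - K - D - C at 41.
So from G the first move is to K.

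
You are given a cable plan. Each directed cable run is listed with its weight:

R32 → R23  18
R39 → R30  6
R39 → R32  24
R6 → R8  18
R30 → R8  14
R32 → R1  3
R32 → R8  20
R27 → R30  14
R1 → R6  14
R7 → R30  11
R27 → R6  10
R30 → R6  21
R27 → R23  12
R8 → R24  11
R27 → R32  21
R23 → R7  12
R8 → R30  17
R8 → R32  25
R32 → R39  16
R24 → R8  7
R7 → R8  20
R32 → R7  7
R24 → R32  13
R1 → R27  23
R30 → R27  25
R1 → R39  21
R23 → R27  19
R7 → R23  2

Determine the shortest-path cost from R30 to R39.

Shortest distances from R30:
R30: 0
R8: 14  (via R30)
R6: 21  (via R30)
R27: 25  (via R30)
R24: 25  (via R8)
R23: 37  (via R27)
R32: 38  (via R24)
R1: 41  (via R32)
R7: 45  (via R32)
R39: 54  (via R32)
Shortest route: R30–R8–R24–R32–R39 = 54.

54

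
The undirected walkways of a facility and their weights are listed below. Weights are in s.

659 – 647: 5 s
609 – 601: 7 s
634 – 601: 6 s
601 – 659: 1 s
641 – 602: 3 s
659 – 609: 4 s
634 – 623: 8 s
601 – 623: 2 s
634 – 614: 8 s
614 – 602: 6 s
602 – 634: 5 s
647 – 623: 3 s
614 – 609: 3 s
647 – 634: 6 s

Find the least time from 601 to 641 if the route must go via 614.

17 s

Best 601 to 614: 601 → 659 → 609 → 614 costing 8
Shortest 614→641: 614 → 602 → 641 = 9
Total via 614: 8 + 9 = 17 s.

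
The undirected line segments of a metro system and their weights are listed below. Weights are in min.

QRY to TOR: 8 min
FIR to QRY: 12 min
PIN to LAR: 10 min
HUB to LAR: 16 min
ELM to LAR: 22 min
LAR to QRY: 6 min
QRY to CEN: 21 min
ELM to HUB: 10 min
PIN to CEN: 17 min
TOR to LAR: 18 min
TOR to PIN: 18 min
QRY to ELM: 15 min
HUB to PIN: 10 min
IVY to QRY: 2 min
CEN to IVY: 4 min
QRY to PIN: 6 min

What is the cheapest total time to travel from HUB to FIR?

28 min

Settle nodes by increasing distance from HUB:
HUB: 0
ELM: 10  (via HUB)
PIN: 10  (via HUB)
QRY: 16  (via PIN)
LAR: 16  (via HUB)
IVY: 18  (via QRY)
CEN: 22  (via IVY)
TOR: 24  (via QRY)
FIR: 28  (via QRY)
Shortest route: HUB → PIN → QRY → FIR = 28 min.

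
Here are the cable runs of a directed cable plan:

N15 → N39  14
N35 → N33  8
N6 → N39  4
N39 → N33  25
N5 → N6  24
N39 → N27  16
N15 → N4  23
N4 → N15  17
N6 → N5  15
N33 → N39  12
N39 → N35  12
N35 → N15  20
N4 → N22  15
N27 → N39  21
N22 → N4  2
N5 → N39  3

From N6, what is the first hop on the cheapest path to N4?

Candidate routes:
N6 → N39 → N35 → N15 → N4: 4+12+20+23 = 59
N6 → N5 → N39 → N35 → N15 → N4: 15+3+12+20+23 = 73
Cheapest is N6 → N39 → N35 → N15 → N4 at 59.
So from N6 the first move is to N39.

N39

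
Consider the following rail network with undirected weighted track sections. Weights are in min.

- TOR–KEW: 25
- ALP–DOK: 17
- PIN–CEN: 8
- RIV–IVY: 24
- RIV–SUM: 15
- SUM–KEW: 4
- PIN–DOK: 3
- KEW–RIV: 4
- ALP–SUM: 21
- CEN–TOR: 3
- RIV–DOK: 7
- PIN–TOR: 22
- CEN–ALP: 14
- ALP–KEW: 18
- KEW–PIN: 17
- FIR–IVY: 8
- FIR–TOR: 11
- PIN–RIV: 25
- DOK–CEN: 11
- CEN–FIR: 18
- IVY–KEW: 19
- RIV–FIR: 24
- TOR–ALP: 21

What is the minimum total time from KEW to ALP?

Settle nodes by increasing distance from KEW:
KEW: 0
SUM: 4  (via KEW)
RIV: 4  (via KEW)
DOK: 11  (via RIV)
PIN: 14  (via DOK)
ALP: 18  (via KEW)
Shortest route: KEW → ALP = 18 min.

18 min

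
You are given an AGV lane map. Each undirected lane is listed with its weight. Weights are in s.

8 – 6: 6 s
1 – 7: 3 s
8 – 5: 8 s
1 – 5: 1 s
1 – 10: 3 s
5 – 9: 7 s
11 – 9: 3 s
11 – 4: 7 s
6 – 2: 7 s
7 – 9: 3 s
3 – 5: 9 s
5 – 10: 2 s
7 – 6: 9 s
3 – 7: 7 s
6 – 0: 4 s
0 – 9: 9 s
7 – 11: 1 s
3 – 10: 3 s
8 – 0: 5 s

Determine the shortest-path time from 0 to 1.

14 s

Shortest distances from 0:
0: 0
6: 4  (via 0)
8: 5  (via 0)
9: 9  (via 0)
2: 11  (via 6)
7: 12  (via 9)
11: 12  (via 9)
5: 13  (via 8)
1: 14  (via 5)
Shortest route: 0 → 8 → 5 → 1 = 14 s.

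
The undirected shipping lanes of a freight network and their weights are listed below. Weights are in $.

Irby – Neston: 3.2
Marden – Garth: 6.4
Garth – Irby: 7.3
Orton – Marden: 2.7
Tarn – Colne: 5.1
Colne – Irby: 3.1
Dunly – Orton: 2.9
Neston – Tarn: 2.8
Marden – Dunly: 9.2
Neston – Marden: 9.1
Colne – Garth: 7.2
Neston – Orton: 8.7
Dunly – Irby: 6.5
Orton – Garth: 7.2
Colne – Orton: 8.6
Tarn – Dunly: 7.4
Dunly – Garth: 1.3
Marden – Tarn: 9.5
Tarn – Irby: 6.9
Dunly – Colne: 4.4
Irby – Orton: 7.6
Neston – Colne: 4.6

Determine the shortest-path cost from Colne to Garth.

Candidate routes:
Colne–Garth: 7.2 = 7.2
Colne–Irby–Garth: 3.1+7.3 = 10.4
Colne–Dunly–Garth: 4.4+1.3 = 5.7
Cheapest is Colne–Dunly–Garth at $5.7.

$5.7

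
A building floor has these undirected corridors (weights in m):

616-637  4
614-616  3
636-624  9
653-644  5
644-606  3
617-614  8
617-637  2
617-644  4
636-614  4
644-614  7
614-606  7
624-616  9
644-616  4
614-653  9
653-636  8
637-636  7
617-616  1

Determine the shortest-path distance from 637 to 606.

9 m

Enumerating some paths:
637 → 617 → 644 → 606: 2+4+3 = 9
637 → 617 → 616 → 644 → 606: 2+1+4+3 = 10
The minimum is 9 m via 637 → 617 → 644 → 606.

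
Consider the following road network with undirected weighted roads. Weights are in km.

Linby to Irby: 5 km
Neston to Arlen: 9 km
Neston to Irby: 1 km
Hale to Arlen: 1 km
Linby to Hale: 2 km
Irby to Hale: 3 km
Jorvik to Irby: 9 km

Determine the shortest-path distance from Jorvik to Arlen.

Candidate routes:
Jorvik–Irby–Hale–Arlen: 9+3+1 = 13
Jorvik–Irby–Neston–Arlen: 9+1+9 = 19
Jorvik–Irby–Linby–Hale–Arlen: 9+5+2+1 = 17
Cheapest is Jorvik–Irby–Hale–Arlen at 13 km.

13 km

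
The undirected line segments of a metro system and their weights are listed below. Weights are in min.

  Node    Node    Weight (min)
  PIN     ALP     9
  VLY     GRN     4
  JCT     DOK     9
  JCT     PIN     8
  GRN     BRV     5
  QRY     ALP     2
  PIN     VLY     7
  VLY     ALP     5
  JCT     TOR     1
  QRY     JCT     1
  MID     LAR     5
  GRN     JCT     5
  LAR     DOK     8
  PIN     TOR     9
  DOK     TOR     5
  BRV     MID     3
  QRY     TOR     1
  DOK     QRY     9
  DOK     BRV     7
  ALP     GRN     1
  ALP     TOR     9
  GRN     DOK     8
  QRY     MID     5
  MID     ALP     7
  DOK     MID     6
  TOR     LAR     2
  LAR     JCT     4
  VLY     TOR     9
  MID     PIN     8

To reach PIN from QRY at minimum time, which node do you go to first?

Compare a few routes:
QRY–TOR–PIN: 1+9 = 10
QRY–JCT–PIN: 1+8 = 9
The minimum is 9 min via QRY–JCT–PIN.
So from QRY the first move is to JCT.

JCT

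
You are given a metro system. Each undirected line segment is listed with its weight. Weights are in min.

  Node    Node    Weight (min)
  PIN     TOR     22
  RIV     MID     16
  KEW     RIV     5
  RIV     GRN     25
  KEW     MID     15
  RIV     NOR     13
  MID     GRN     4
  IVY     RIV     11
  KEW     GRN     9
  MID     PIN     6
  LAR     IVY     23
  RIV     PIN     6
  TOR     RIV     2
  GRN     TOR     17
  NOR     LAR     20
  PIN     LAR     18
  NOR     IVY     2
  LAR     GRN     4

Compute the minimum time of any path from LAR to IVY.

Settle nodes by increasing distance from LAR:
LAR: 0
GRN: 4  (via LAR)
MID: 8  (via GRN)
KEW: 13  (via GRN)
PIN: 14  (via MID)
RIV: 18  (via KEW)
TOR: 20  (via RIV)
NOR: 20  (via LAR)
IVY: 22  (via NOR)
Shortest route: LAR → NOR → IVY = 22 min.

22 min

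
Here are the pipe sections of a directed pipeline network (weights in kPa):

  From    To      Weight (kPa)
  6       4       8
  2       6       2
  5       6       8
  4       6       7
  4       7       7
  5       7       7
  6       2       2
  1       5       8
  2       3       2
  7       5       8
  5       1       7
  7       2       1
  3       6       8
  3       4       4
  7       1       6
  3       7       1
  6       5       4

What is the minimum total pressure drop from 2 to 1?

Settle nodes by increasing distance from 2:
2: 0
3: 2  (via 2)
6: 2  (via 2)
7: 3  (via 3)
4: 6  (via 3)
5: 6  (via 6)
1: 9  (via 7)
Shortest route: 2–3–7–1 = 9 kPa.

9 kPa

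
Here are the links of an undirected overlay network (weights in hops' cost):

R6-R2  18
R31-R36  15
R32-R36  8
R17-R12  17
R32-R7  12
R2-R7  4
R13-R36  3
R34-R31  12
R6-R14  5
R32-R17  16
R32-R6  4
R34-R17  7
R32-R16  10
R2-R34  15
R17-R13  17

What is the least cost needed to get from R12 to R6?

37 hops' cost

Shortest distances from R12:
R12: 0
R17: 17  (via R12)
R34: 24  (via R17)
R32: 33  (via R17)
R13: 34  (via R17)
R31: 36  (via R34)
R6: 37  (via R32)
Shortest route: R12 → R17 → R32 → R6 = 37 hops' cost.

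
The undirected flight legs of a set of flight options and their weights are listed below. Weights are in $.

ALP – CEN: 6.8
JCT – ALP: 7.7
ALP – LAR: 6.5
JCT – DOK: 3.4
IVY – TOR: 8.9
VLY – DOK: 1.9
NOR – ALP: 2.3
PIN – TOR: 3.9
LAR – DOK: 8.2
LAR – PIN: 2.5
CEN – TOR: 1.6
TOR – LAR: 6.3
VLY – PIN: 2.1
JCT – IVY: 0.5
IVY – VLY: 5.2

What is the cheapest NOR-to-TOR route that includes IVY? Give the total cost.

$19.4

Best NOR to IVY: NOR–ALP–JCT–IVY costing 10.5
Shortest IVY→TOR: IVY–TOR = 8.9
Total via IVY: 10.5 + 8.9 = $19.4.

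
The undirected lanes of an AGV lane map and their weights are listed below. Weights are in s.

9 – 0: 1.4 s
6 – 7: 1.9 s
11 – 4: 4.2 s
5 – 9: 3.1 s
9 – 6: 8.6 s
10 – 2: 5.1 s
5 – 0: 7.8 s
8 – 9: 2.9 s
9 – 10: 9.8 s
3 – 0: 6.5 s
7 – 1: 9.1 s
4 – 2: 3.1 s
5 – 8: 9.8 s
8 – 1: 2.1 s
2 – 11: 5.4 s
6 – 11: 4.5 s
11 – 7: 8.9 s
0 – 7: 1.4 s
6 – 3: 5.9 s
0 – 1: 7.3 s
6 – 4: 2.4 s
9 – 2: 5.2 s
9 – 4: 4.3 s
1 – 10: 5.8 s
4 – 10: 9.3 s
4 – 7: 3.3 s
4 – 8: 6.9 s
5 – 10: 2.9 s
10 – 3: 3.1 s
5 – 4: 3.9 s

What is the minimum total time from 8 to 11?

11.1 s

Compare a few routes:
8 - 9 - 4 - 11: 2.9+4.3+4.2 = 11.4
8 - 4 - 11: 6.9+4.2 = 11.1
The minimum is 11.1 s via 8 - 4 - 11.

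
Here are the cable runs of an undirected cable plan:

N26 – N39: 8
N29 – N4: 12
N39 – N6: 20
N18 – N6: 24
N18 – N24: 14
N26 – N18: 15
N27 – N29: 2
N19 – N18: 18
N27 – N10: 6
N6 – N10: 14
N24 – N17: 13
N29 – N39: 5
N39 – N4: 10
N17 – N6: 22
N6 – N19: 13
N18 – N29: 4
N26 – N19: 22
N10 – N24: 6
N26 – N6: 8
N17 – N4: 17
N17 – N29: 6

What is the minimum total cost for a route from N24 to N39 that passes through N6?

36

Shortest N24→N6: N24 → N10 → N6 = 20
Best N6 to N39: N6 → N26 → N39 costing 16
Total via N6: 20 + 16 = 36.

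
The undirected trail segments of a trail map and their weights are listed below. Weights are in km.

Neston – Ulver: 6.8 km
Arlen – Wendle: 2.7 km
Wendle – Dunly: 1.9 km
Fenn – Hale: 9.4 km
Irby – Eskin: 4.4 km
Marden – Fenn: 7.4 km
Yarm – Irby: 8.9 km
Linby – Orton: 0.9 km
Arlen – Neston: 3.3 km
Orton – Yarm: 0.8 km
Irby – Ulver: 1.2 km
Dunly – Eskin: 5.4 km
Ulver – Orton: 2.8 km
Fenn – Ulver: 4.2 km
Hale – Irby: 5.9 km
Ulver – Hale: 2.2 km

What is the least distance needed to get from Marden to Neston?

18.4 km

Compare a few routes:
Marden–Fenn–Ulver–Neston: 7.4+4.2+6.8 = 18.4
Marden–Fenn–Hale–Ulver–Neston: 7.4+9.4+2.2+6.8 = 25.8
Marden–Fenn–Ulver–Irby–Eskin–Dunly–Wendle–Arlen–Neston: 7.4+4.2+1.2+4.4+5.4+1.9+2.7+3.3 = 30.5
Cheapest is Marden–Fenn–Ulver–Neston at 18.4 km.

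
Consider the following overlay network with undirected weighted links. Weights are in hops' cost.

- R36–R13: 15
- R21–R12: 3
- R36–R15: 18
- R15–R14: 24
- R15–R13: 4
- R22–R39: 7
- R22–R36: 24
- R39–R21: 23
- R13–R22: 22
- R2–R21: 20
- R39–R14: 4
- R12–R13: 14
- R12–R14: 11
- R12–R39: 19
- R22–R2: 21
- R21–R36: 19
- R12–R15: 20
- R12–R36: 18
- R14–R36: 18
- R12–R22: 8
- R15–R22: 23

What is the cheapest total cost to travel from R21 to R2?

Shortest distances from R21:
R21: 0
R12: 3  (via R21)
R22: 11  (via R12)
R14: 14  (via R12)
R13: 17  (via R12)
R39: 18  (via R22)
R36: 19  (via R21)
R2: 20  (via R21)
Shortest route: R21–R2 = 20 hops' cost.

20 hops' cost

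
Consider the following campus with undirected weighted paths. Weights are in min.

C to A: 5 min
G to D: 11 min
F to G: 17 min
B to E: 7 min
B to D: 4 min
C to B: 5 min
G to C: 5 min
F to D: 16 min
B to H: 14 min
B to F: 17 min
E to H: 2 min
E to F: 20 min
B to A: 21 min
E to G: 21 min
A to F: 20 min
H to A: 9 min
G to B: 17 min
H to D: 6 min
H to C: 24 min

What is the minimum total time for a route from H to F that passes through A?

29 min

Shortest H→A: H–A = 9
Shortest A→F: A–F = 20
Total via A: 9 + 20 = 29 min.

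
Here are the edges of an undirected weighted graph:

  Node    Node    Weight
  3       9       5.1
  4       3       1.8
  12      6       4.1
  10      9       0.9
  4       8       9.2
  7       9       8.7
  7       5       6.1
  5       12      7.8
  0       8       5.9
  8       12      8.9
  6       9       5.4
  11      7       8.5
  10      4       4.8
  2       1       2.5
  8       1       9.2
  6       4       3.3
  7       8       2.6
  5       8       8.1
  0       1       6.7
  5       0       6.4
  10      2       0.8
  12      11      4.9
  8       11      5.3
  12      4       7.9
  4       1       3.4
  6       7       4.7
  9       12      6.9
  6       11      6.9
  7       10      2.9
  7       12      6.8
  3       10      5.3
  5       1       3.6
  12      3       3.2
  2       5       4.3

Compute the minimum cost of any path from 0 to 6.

Candidate routes:
0–5–1–4–6: 6.4+3.6+3.4+3.3 = 16.7
0–8–7–6: 5.9+2.6+4.7 = 13.2
0–1–2–10–9–6: 6.7+2.5+0.8+0.9+5.4 = 16.3
0–1–4–6: 6.7+3.4+3.3 = 13.4
Cheapest is 0–8–7–6 at 13.2.

13.2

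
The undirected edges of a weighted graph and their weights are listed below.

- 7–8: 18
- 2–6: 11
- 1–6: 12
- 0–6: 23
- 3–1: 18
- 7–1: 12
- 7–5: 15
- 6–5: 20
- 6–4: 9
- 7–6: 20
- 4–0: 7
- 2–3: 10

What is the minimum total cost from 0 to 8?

54

Candidate routes:
0 → 4 → 6 → 7 → 8: 7+9+20+18 = 54
0 → 4 → 6 → 1 → 7 → 8: 7+9+12+12+18 = 58
The minimum is 54 via 0 → 4 → 6 → 7 → 8.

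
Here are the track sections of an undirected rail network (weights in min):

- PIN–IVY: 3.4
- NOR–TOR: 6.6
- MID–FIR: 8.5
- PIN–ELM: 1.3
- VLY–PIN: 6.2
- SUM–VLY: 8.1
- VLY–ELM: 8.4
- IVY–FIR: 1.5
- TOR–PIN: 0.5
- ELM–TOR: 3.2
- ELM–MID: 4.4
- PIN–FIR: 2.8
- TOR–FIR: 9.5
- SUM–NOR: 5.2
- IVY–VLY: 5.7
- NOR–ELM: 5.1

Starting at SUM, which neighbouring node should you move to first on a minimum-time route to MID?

Candidate routes:
SUM - NOR - ELM - MID: 5.2+5.1+4.4 = 14.7
SUM - NOR - TOR - PIN - ELM - MID: 5.2+6.6+0.5+1.3+4.4 = 18
SUM - NOR - TOR - ELM - MID: 5.2+6.6+3.2+4.4 = 19.4
The minimum is 14.7 min via SUM - NOR - ELM - MID.
So from SUM the first move is to NOR.

NOR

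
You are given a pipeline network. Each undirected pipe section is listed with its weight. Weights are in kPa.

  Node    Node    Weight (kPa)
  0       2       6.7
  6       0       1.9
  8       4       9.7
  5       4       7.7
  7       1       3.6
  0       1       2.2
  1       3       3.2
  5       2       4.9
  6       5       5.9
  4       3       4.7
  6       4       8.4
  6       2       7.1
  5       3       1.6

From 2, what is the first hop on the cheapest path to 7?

Enumerating some paths:
2 - 0 - 1 - 7: 6.7+2.2+3.6 = 12.5
2 - 5 - 3 - 1 - 7: 4.9+1.6+3.2+3.6 = 13.3
Cheapest is 2 - 0 - 1 - 7 at 12.5 kPa.
So from 2 the first move is to 0.

0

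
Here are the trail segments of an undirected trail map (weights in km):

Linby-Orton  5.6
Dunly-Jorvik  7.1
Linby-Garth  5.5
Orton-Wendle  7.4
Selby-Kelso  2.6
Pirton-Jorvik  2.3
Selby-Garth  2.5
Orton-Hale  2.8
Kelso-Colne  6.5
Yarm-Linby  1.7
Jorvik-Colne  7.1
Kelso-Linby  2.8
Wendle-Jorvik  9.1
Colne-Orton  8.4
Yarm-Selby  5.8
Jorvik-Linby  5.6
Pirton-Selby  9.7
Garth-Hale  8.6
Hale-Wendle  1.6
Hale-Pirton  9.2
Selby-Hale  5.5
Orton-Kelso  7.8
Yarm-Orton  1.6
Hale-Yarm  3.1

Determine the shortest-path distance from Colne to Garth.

11.6 km

Settle nodes by increasing distance from Colne:
Colne: 0
Kelso: 6.5  (via Colne)
Jorvik: 7.1  (via Colne)
Orton: 8.4  (via Colne)
Selby: 9.1  (via Kelso)
Linby: 9.3  (via Kelso)
Pirton: 9.4  (via Jorvik)
Yarm: 10  (via Orton)
Hale: 11.2  (via Orton)
Garth: 11.6  (via Selby)
Shortest route: Colne → Kelso → Selby → Garth = 11.6 km.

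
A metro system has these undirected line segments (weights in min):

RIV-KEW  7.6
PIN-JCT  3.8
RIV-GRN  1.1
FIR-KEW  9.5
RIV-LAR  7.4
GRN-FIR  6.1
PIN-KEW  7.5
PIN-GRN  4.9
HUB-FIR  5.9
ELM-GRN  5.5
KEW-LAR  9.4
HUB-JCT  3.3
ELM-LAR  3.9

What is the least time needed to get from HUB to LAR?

Candidate routes:
HUB → FIR → GRN → RIV → LAR: 5.9+6.1+1.1+7.4 = 20.5
HUB → JCT → PIN → GRN → ELM → LAR: 3.3+3.8+4.9+5.5+3.9 = 21.4
HUB → FIR → GRN → ELM → LAR: 5.9+6.1+5.5+3.9 = 21.4
Cheapest is HUB → FIR → GRN → RIV → LAR at 20.5 min.

20.5 min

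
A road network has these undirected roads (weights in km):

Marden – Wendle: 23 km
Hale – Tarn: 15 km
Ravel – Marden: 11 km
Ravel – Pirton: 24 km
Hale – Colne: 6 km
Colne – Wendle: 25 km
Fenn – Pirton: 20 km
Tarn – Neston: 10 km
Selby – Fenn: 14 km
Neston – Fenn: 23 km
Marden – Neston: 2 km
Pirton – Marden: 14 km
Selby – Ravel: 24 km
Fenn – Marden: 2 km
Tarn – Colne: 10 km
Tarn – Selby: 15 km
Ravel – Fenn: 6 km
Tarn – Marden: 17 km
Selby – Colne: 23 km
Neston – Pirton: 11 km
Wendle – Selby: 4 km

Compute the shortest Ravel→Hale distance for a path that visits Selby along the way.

Best Ravel to Selby: Ravel–Fenn–Selby costing 20
Shortest Selby→Hale: Selby–Colne–Hale = 29
Total via Selby: 20 + 29 = 49 km.

49 km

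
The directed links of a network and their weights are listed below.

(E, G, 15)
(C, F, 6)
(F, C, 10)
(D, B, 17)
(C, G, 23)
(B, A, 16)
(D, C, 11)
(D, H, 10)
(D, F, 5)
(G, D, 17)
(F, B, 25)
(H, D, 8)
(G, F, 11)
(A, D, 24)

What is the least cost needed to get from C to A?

Shortest distances from C:
C: 0
F: 6  (via C)
G: 23  (via C)
B: 31  (via F)
D: 40  (via G)
A: 47  (via B)
Shortest route: C → F → B → A = 47.

47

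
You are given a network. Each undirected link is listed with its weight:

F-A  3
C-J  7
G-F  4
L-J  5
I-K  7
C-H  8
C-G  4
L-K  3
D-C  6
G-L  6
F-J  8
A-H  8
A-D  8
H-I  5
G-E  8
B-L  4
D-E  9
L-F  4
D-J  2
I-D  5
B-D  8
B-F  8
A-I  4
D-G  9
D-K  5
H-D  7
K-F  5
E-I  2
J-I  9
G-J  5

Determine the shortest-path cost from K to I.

7

Running Dijkstra from K:
K: 0
L: 3  (via K)
D: 5  (via K)
F: 5  (via K)
B: 7  (via L)
I: 7  (via K)
Shortest route: K → I = 7.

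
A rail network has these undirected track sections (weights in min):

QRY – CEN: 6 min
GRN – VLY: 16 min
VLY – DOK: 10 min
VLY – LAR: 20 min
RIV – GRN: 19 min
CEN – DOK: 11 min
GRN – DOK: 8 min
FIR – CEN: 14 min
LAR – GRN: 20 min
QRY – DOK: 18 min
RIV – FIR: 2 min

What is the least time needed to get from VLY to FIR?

35 min

Enumerating some paths:
VLY–DOK–CEN–FIR: 10+11+14 = 35
VLY–DOK–GRN–RIV–FIR: 10+8+19+2 = 39
VLY–GRN–RIV–FIR: 16+19+2 = 37
VLY–DOK–QRY–CEN–FIR: 10+18+6+14 = 48
Cheapest is VLY–DOK–CEN–FIR at 35 min.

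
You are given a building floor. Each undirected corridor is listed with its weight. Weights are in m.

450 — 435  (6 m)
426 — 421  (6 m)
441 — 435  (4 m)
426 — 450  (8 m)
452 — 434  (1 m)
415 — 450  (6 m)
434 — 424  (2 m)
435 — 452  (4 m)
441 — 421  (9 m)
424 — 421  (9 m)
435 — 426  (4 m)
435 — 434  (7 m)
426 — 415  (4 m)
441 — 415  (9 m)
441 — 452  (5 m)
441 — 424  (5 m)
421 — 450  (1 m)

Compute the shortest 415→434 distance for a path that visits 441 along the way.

Shortest 415→441: 415–441 = 9
Shortest 441→434: 441–452–434 = 6
Total via 441: 9 + 6 = 15 m.

15 m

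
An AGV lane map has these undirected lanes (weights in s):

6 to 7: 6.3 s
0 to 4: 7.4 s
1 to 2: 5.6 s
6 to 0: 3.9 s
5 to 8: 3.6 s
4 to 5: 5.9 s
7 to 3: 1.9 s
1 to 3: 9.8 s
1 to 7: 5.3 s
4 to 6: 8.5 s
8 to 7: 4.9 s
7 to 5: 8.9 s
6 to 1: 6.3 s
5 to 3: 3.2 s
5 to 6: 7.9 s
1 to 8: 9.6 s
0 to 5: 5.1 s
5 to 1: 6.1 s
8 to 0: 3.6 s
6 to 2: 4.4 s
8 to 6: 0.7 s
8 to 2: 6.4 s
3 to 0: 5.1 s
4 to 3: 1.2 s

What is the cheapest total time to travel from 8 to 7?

Shortest distances from 8:
8: 0
6: 0.7  (via 8)
0: 3.6  (via 8)
5: 3.6  (via 8)
7: 4.9  (via 8)
Shortest route: 8 → 7 = 4.9 s.

4.9 s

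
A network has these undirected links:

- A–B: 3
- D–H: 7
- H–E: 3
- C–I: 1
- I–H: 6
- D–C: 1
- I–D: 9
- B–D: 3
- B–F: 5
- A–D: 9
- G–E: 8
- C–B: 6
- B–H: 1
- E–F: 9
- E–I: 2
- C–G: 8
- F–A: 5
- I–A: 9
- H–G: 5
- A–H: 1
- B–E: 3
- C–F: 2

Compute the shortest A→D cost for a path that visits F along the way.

8

Best A to F: A–F costing 5
Best F to D: F–C–D costing 3
Total via F: 5 + 3 = 8.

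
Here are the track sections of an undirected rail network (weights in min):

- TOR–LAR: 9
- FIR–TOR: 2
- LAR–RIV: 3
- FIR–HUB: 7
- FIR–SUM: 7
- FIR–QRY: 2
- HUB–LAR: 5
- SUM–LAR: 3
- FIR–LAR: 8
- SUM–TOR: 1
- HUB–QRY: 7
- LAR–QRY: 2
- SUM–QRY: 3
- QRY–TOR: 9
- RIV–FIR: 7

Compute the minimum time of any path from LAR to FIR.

4 min

Shortest distances from LAR:
LAR: 0
QRY: 2  (via LAR)
SUM: 3  (via LAR)
RIV: 3  (via LAR)
FIR: 4  (via QRY)
Shortest route: LAR → QRY → FIR = 4 min.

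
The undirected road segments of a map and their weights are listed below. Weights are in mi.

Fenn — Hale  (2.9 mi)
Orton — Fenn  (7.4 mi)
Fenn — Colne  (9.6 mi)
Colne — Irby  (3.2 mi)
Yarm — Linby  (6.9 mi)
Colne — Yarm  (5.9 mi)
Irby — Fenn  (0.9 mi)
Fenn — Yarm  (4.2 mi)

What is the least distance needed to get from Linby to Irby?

12 mi

Shortest distances from Linby:
Linby: 0
Yarm: 6.9  (via Linby)
Fenn: 11.1  (via Yarm)
Irby: 12  (via Fenn)
Shortest route: Linby → Yarm → Fenn → Irby = 12 mi.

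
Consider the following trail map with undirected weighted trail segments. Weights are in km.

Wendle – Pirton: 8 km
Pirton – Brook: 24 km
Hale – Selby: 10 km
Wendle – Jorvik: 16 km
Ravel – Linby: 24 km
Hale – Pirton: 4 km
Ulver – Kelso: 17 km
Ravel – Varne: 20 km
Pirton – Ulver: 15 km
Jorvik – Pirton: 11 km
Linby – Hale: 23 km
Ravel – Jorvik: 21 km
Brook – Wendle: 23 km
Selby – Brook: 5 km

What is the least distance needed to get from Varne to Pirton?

52 km

Settle nodes by increasing distance from Varne:
Varne: 0
Ravel: 20  (via Varne)
Jorvik: 41  (via Ravel)
Linby: 44  (via Ravel)
Pirton: 52  (via Jorvik)
Shortest route: Varne–Ravel–Jorvik–Pirton = 52 km.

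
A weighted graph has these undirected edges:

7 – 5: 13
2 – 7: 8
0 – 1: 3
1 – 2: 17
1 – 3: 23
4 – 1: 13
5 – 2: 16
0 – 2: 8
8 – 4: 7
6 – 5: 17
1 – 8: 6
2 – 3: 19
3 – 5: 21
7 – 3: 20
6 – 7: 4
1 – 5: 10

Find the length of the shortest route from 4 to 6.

36

Compare a few routes:
4–8–1–5–6: 7+6+10+17 = 40
4–1–0–2–7–6: 13+3+8+8+4 = 36
Cheapest is 4–1–0–2–7–6 at 36.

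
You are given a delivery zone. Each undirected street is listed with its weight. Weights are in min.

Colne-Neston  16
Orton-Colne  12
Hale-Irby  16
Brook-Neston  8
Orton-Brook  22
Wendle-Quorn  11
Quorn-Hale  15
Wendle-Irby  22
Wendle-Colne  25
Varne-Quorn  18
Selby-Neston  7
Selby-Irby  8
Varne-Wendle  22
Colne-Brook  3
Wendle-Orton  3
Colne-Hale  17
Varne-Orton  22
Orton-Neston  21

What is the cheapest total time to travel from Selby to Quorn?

Settle nodes by increasing distance from Selby:
Selby: 0
Neston: 7  (via Selby)
Irby: 8  (via Selby)
Brook: 15  (via Neston)
Colne: 18  (via Brook)
Hale: 24  (via Irby)
Orton: 28  (via Neston)
Wendle: 30  (via Irby)
Quorn: 39  (via Hale)
Shortest route: Selby–Irby–Hale–Quorn = 39 min.

39 min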